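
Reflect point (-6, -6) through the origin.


Reflection through origin: (x, y) -> (-x, -y)
(-6, -6) -> (6, 6)

(6, 6)


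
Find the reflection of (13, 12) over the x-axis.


Reflection across x-axis: (x, y) -> (x, -y)
(13, 12) -> (13, -12)

(13, -12)


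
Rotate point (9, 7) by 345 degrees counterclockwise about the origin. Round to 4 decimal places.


x' = 9*cos(345) - 7*sin(345) = 10.5051
y' = 9*sin(345) + 7*cos(345) = 4.4321

(10.5051, 4.4321)


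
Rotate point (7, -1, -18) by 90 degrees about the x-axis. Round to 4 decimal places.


x' = 7
y' = -1*cos(90) - -18*sin(90) = 18
z' = -1*sin(90) + -18*cos(90) = -1

(7, 18, -1)


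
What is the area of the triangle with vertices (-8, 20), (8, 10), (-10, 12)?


Area = |x1(y2-y3) + x2(y3-y1) + x3(y1-y2)| / 2
= |-8*(10-12) + 8*(12-20) + -10*(20-10)| / 2
= 74

74


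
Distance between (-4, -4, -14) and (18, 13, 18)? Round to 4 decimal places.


d = sqrt((18--4)^2 + (13--4)^2 + (18--14)^2) = 42.391

42.391


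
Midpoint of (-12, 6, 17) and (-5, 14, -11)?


Midpoint = ((-12+-5)/2, (6+14)/2, (17+-11)/2) = (-8.5, 10, 3)

(-8.5, 10, 3)


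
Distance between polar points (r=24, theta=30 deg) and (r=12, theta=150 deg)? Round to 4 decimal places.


d = sqrt(r1^2 + r2^2 - 2*r1*r2*cos(t2-t1))
d = sqrt(24^2 + 12^2 - 2*24*12*cos(150-30)) = 31.749

31.749


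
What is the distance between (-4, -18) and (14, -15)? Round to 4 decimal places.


d = sqrt((14--4)^2 + (-15--18)^2) = 18.2483

18.2483


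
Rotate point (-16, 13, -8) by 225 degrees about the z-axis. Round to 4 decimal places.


x' = -16*cos(225) - 13*sin(225) = 20.5061
y' = -16*sin(225) + 13*cos(225) = 2.1213
z' = -8

(20.5061, 2.1213, -8)


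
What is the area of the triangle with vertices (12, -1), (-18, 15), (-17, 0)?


Area = |x1(y2-y3) + x2(y3-y1) + x3(y1-y2)| / 2
= |12*(15-0) + -18*(0--1) + -17*(-1-15)| / 2
= 217

217


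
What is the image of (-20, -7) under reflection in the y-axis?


Reflection across y-axis: (x, y) -> (-x, y)
(-20, -7) -> (20, -7)

(20, -7)


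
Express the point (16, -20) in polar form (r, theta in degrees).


r = sqrt(16^2 + (-20)^2) = 25.6125
theta = atan2(-20, 16) = 308.6598 degrees

r = 25.6125, theta = 308.6598 degrees


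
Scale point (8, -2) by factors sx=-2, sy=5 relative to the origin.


Scaling: (x*sx, y*sy) = (8*-2, -2*5) = (-16, -10)

(-16, -10)


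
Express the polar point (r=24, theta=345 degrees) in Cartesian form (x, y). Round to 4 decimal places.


x = 24 * cos(345) = 23.1822
y = 24 * sin(345) = -6.2117

(23.1822, -6.2117)


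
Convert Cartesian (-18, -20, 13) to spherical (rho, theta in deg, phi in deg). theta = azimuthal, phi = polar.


rho = sqrt((-18)^2 + (-20)^2 + 13^2) = 29.8831
theta = atan2(-20, -18) = 228.0128 deg
phi = acos(13/29.8831) = 64.2129 deg

rho = 29.8831, theta = 228.0128 deg, phi = 64.2129 deg


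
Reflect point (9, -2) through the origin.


Reflection through origin: (x, y) -> (-x, -y)
(9, -2) -> (-9, 2)

(-9, 2)


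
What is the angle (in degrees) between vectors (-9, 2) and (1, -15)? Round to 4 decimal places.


dot = -9*1 + 2*-15 = -39
|u| = 9.2195, |v| = 15.0333
cos(angle) = -0.2814
angle = 106.3429 degrees

106.3429 degrees


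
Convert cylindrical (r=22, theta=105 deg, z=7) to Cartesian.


x = 22 * cos(105) = -5.694
y = 22 * sin(105) = 21.2504
z = 7

(-5.694, 21.2504, 7)


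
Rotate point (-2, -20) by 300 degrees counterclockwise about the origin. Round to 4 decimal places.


x' = -2*cos(300) - -20*sin(300) = -18.3205
y' = -2*sin(300) + -20*cos(300) = -8.2679

(-18.3205, -8.2679)


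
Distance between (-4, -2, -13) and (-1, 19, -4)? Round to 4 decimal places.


d = sqrt((-1--4)^2 + (19--2)^2 + (-4--13)^2) = 23.0434

23.0434


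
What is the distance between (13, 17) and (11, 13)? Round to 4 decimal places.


d = sqrt((11-13)^2 + (13-17)^2) = 4.4721

4.4721


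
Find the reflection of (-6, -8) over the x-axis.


Reflection across x-axis: (x, y) -> (x, -y)
(-6, -8) -> (-6, 8)

(-6, 8)


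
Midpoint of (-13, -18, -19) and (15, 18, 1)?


Midpoint = ((-13+15)/2, (-18+18)/2, (-19+1)/2) = (1, 0, -9)

(1, 0, -9)


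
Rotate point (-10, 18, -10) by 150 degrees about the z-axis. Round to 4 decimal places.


x' = -10*cos(150) - 18*sin(150) = -0.3397
y' = -10*sin(150) + 18*cos(150) = -20.5885
z' = -10

(-0.3397, -20.5885, -10)


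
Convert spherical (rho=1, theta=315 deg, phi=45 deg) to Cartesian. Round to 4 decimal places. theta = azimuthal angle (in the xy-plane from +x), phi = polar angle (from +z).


x = 1 * sin(45) * cos(315) = 0.5
y = 1 * sin(45) * sin(315) = -0.5
z = 1 * cos(45) = 0.7071

(0.5, -0.5, 0.7071)


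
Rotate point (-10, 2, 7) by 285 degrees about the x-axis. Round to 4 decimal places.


x' = -10
y' = 2*cos(285) - 7*sin(285) = 7.2791
z' = 2*sin(285) + 7*cos(285) = -0.1201

(-10, 7.2791, -0.1201)


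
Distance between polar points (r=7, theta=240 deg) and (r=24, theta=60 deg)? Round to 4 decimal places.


d = sqrt(r1^2 + r2^2 - 2*r1*r2*cos(t2-t1))
d = sqrt(7^2 + 24^2 - 2*7*24*cos(60-240)) = 31

31


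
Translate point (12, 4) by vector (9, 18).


Translation: (x+dx, y+dy) = (12+9, 4+18) = (21, 22)

(21, 22)


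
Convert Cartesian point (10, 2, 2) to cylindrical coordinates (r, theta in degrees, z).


r = sqrt(10^2 + 2^2) = 10.198
theta = atan2(2, 10) = 11.3099 deg
z = 2

r = 10.198, theta = 11.3099 deg, z = 2


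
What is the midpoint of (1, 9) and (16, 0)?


Midpoint = ((1+16)/2, (9+0)/2) = (8.5, 4.5)

(8.5, 4.5)


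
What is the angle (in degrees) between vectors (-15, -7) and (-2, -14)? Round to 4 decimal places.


dot = -15*-2 + -7*-14 = 128
|u| = 16.5529, |v| = 14.1421
cos(angle) = 0.5468
angle = 56.853 degrees

56.853 degrees


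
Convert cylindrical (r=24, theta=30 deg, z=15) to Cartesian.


x = 24 * cos(30) = 20.7846
y = 24 * sin(30) = 12
z = 15

(20.7846, 12, 15)


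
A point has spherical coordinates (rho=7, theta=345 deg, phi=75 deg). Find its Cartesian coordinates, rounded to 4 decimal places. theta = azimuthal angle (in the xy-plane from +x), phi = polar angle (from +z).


x = 7 * sin(75) * cos(345) = 6.5311
y = 7 * sin(75) * sin(345) = -1.75
z = 7 * cos(75) = 1.8117

(6.5311, -1.75, 1.8117)


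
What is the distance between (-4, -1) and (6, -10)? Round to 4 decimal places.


d = sqrt((6--4)^2 + (-10--1)^2) = 13.4536

13.4536


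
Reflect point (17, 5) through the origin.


Reflection through origin: (x, y) -> (-x, -y)
(17, 5) -> (-17, -5)

(-17, -5)


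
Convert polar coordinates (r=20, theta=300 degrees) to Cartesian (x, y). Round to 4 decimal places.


x = 20 * cos(300) = 10
y = 20 * sin(300) = -17.3205

(10, -17.3205)


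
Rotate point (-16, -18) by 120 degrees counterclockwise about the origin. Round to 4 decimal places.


x' = -16*cos(120) - -18*sin(120) = 23.5885
y' = -16*sin(120) + -18*cos(120) = -4.8564

(23.5885, -4.8564)


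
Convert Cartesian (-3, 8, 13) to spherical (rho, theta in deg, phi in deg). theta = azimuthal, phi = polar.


rho = sqrt((-3)^2 + 8^2 + 13^2) = 15.5563
theta = atan2(8, -3) = 110.556 deg
phi = acos(13/15.5563) = 33.3142 deg

rho = 15.5563, theta = 110.556 deg, phi = 33.3142 deg


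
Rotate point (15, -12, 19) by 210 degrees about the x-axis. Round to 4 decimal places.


x' = 15
y' = -12*cos(210) - 19*sin(210) = 19.8923
z' = -12*sin(210) + 19*cos(210) = -10.4545

(15, 19.8923, -10.4545)


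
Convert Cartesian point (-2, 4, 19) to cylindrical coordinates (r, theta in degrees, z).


r = sqrt((-2)^2 + 4^2) = 4.4721
theta = atan2(4, -2) = 116.5651 deg
z = 19

r = 4.4721, theta = 116.5651 deg, z = 19


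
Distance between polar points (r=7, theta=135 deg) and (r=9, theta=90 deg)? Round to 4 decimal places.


d = sqrt(r1^2 + r2^2 - 2*r1*r2*cos(t2-t1))
d = sqrt(7^2 + 9^2 - 2*7*9*cos(90-135)) = 6.3957

6.3957


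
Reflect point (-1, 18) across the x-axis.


Reflection across x-axis: (x, y) -> (x, -y)
(-1, 18) -> (-1, -18)

(-1, -18)


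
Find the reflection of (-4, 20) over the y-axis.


Reflection across y-axis: (x, y) -> (-x, y)
(-4, 20) -> (4, 20)

(4, 20)


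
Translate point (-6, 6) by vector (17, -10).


Translation: (x+dx, y+dy) = (-6+17, 6+-10) = (11, -4)

(11, -4)


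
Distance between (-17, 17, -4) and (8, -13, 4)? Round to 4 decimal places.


d = sqrt((8--17)^2 + (-13-17)^2 + (4--4)^2) = 39.8623

39.8623


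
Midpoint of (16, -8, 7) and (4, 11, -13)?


Midpoint = ((16+4)/2, (-8+11)/2, (7+-13)/2) = (10, 1.5, -3)

(10, 1.5, -3)


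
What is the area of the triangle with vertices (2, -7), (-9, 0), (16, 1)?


Area = |x1(y2-y3) + x2(y3-y1) + x3(y1-y2)| / 2
= |2*(0-1) + -9*(1--7) + 16*(-7-0)| / 2
= 93

93


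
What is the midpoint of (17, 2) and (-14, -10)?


Midpoint = ((17+-14)/2, (2+-10)/2) = (1.5, -4)

(1.5, -4)


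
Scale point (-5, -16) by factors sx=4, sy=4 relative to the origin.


Scaling: (x*sx, y*sy) = (-5*4, -16*4) = (-20, -64)

(-20, -64)


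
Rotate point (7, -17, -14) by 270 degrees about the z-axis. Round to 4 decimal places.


x' = 7*cos(270) - -17*sin(270) = -17
y' = 7*sin(270) + -17*cos(270) = -7
z' = -14

(-17, -7, -14)


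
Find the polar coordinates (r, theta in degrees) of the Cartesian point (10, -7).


r = sqrt(10^2 + (-7)^2) = 12.2066
theta = atan2(-7, 10) = 325.008 degrees

r = 12.2066, theta = 325.008 degrees


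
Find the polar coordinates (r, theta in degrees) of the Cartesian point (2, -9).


r = sqrt(2^2 + (-9)^2) = 9.2195
theta = atan2(-9, 2) = 282.5288 degrees

r = 9.2195, theta = 282.5288 degrees


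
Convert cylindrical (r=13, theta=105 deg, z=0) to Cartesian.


x = 13 * cos(105) = -3.3646
y = 13 * sin(105) = 12.557
z = 0

(-3.3646, 12.557, 0)


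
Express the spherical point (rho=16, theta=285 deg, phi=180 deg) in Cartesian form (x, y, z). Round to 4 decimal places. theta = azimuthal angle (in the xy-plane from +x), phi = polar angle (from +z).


x = 16 * sin(180) * cos(285) = 0
y = 16 * sin(180) * sin(285) = 0
z = 16 * cos(180) = -16

(0, 0, -16)


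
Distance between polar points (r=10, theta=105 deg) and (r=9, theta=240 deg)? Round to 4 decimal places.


d = sqrt(r1^2 + r2^2 - 2*r1*r2*cos(t2-t1))
d = sqrt(10^2 + 9^2 - 2*10*9*cos(240-105)) = 17.5579

17.5579


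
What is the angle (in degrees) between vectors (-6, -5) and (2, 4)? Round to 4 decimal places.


dot = -6*2 + -5*4 = -32
|u| = 7.8102, |v| = 4.4721
cos(angle) = -0.9162
angle = 156.3706 degrees

156.3706 degrees


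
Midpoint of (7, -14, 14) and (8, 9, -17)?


Midpoint = ((7+8)/2, (-14+9)/2, (14+-17)/2) = (7.5, -2.5, -1.5)

(7.5, -2.5, -1.5)


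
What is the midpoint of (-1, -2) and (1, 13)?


Midpoint = ((-1+1)/2, (-2+13)/2) = (0, 5.5)

(0, 5.5)


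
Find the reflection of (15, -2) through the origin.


Reflection through origin: (x, y) -> (-x, -y)
(15, -2) -> (-15, 2)

(-15, 2)


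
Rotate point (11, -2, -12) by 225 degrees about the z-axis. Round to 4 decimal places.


x' = 11*cos(225) - -2*sin(225) = -9.1924
y' = 11*sin(225) + -2*cos(225) = -6.364
z' = -12

(-9.1924, -6.364, -12)


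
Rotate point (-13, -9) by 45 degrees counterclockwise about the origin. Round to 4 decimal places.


x' = -13*cos(45) - -9*sin(45) = -2.8284
y' = -13*sin(45) + -9*cos(45) = -15.5563

(-2.8284, -15.5563)


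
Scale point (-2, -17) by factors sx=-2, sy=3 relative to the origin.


Scaling: (x*sx, y*sy) = (-2*-2, -17*3) = (4, -51)

(4, -51)


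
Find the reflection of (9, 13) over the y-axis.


Reflection across y-axis: (x, y) -> (-x, y)
(9, 13) -> (-9, 13)

(-9, 13)


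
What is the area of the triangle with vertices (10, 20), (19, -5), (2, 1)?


Area = |x1(y2-y3) + x2(y3-y1) + x3(y1-y2)| / 2
= |10*(-5-1) + 19*(1-20) + 2*(20--5)| / 2
= 185.5

185.5


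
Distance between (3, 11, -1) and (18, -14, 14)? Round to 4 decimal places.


d = sqrt((18-3)^2 + (-14-11)^2 + (14--1)^2) = 32.7872

32.7872


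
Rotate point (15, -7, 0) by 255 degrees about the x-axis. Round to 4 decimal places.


x' = 15
y' = -7*cos(255) - 0*sin(255) = 1.8117
z' = -7*sin(255) + 0*cos(255) = 6.7615

(15, 1.8117, 6.7615)


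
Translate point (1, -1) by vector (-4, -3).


Translation: (x+dx, y+dy) = (1+-4, -1+-3) = (-3, -4)

(-3, -4)


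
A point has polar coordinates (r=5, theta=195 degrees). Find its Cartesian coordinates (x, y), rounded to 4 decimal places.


x = 5 * cos(195) = -4.8296
y = 5 * sin(195) = -1.2941

(-4.8296, -1.2941)


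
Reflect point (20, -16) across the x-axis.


Reflection across x-axis: (x, y) -> (x, -y)
(20, -16) -> (20, 16)

(20, 16)


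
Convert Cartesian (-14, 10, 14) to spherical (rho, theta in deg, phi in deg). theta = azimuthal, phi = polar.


rho = sqrt((-14)^2 + 10^2 + 14^2) = 22.1811
theta = atan2(10, -14) = 144.4623 deg
phi = acos(14/22.1811) = 50.8636 deg

rho = 22.1811, theta = 144.4623 deg, phi = 50.8636 deg


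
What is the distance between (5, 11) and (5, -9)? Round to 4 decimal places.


d = sqrt((5-5)^2 + (-9-11)^2) = 20

20


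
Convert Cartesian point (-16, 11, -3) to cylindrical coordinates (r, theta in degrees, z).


r = sqrt((-16)^2 + 11^2) = 19.4165
theta = atan2(11, -16) = 145.4915 deg
z = -3

r = 19.4165, theta = 145.4915 deg, z = -3


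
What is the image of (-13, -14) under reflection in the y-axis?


Reflection across y-axis: (x, y) -> (-x, y)
(-13, -14) -> (13, -14)

(13, -14)


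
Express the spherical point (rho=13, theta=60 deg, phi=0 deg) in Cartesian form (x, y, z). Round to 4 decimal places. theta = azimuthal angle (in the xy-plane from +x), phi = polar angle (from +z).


x = 13 * sin(0) * cos(60) = 0
y = 13 * sin(0) * sin(60) = 0
z = 13 * cos(0) = 13

(0, 0, 13)


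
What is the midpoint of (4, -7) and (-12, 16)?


Midpoint = ((4+-12)/2, (-7+16)/2) = (-4, 4.5)

(-4, 4.5)


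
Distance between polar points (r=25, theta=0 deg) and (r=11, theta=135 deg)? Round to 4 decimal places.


d = sqrt(r1^2 + r2^2 - 2*r1*r2*cos(t2-t1))
d = sqrt(25^2 + 11^2 - 2*25*11*cos(135-0)) = 33.6884

33.6884


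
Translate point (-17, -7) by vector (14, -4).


Translation: (x+dx, y+dy) = (-17+14, -7+-4) = (-3, -11)

(-3, -11)


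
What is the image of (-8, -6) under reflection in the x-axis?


Reflection across x-axis: (x, y) -> (x, -y)
(-8, -6) -> (-8, 6)

(-8, 6)


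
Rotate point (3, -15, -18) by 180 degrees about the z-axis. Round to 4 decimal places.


x' = 3*cos(180) - -15*sin(180) = -3
y' = 3*sin(180) + -15*cos(180) = 15
z' = -18

(-3, 15, -18)


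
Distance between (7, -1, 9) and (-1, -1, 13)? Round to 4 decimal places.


d = sqrt((-1-7)^2 + (-1--1)^2 + (13-9)^2) = 8.9443

8.9443


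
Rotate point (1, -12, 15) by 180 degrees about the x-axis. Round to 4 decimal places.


x' = 1
y' = -12*cos(180) - 15*sin(180) = 12
z' = -12*sin(180) + 15*cos(180) = -15

(1, 12, -15)


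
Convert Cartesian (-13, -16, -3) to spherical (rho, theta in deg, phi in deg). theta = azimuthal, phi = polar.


rho = sqrt((-13)^2 + (-16)^2 + (-3)^2) = 20.8327
theta = atan2(-16, -13) = 230.9061 deg
phi = acos(-3/20.8327) = 98.2796 deg

rho = 20.8327, theta = 230.9061 deg, phi = 98.2796 deg


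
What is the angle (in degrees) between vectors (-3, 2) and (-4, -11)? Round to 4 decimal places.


dot = -3*-4 + 2*-11 = -10
|u| = 3.6056, |v| = 11.7047
cos(angle) = -0.237
angle = 103.707 degrees

103.707 degrees


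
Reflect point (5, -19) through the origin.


Reflection through origin: (x, y) -> (-x, -y)
(5, -19) -> (-5, 19)

(-5, 19)


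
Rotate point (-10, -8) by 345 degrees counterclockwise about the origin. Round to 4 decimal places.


x' = -10*cos(345) - -8*sin(345) = -11.7298
y' = -10*sin(345) + -8*cos(345) = -5.1392

(-11.7298, -5.1392)


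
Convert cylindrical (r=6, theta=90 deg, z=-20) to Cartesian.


x = 6 * cos(90) = 0
y = 6 * sin(90) = 6
z = -20

(0, 6, -20)


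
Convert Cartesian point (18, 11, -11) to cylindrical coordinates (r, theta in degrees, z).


r = sqrt(18^2 + 11^2) = 21.095
theta = atan2(11, 18) = 31.4296 deg
z = -11

r = 21.095, theta = 31.4296 deg, z = -11


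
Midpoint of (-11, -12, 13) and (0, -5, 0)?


Midpoint = ((-11+0)/2, (-12+-5)/2, (13+0)/2) = (-5.5, -8.5, 6.5)

(-5.5, -8.5, 6.5)


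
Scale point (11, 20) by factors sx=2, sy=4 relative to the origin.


Scaling: (x*sx, y*sy) = (11*2, 20*4) = (22, 80)

(22, 80)


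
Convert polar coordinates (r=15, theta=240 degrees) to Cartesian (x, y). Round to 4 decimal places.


x = 15 * cos(240) = -7.5
y = 15 * sin(240) = -12.9904

(-7.5, -12.9904)


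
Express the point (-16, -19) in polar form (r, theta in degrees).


r = sqrt((-16)^2 + (-19)^2) = 24.8395
theta = atan2(-19, -16) = 229.8991 degrees

r = 24.8395, theta = 229.8991 degrees


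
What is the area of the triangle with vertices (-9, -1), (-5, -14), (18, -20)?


Area = |x1(y2-y3) + x2(y3-y1) + x3(y1-y2)| / 2
= |-9*(-14--20) + -5*(-20--1) + 18*(-1--14)| / 2
= 137.5

137.5


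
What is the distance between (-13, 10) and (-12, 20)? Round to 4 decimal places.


d = sqrt((-12--13)^2 + (20-10)^2) = 10.0499

10.0499


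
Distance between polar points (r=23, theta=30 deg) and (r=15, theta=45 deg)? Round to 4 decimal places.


d = sqrt(r1^2 + r2^2 - 2*r1*r2*cos(t2-t1))
d = sqrt(23^2 + 15^2 - 2*23*15*cos(45-30)) = 9.3547

9.3547


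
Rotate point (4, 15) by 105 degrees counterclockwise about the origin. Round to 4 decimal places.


x' = 4*cos(105) - 15*sin(105) = -15.5242
y' = 4*sin(105) + 15*cos(105) = -0.0186

(-15.5242, -0.0186)


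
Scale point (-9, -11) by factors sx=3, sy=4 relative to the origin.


Scaling: (x*sx, y*sy) = (-9*3, -11*4) = (-27, -44)

(-27, -44)


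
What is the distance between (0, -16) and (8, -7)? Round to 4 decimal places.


d = sqrt((8-0)^2 + (-7--16)^2) = 12.0416

12.0416


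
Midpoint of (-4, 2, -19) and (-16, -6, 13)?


Midpoint = ((-4+-16)/2, (2+-6)/2, (-19+13)/2) = (-10, -2, -3)

(-10, -2, -3)


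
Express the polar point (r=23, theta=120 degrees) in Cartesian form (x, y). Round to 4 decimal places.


x = 23 * cos(120) = -11.5
y = 23 * sin(120) = 19.9186

(-11.5, 19.9186)


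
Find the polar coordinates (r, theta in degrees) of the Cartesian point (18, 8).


r = sqrt(18^2 + 8^2) = 19.6977
theta = atan2(8, 18) = 23.9625 degrees

r = 19.6977, theta = 23.9625 degrees


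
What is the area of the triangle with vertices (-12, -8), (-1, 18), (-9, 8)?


Area = |x1(y2-y3) + x2(y3-y1) + x3(y1-y2)| / 2
= |-12*(18-8) + -1*(8--8) + -9*(-8-18)| / 2
= 49

49


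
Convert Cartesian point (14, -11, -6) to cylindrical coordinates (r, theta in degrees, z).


r = sqrt(14^2 + (-11)^2) = 17.8045
theta = atan2(-11, 14) = 321.8428 deg
z = -6

r = 17.8045, theta = 321.8428 deg, z = -6


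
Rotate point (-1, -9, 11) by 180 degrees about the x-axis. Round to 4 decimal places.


x' = -1
y' = -9*cos(180) - 11*sin(180) = 9
z' = -9*sin(180) + 11*cos(180) = -11

(-1, 9, -11)


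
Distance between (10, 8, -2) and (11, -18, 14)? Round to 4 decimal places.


d = sqrt((11-10)^2 + (-18-8)^2 + (14--2)^2) = 30.545

30.545


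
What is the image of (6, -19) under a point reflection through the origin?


Reflection through origin: (x, y) -> (-x, -y)
(6, -19) -> (-6, 19)

(-6, 19)


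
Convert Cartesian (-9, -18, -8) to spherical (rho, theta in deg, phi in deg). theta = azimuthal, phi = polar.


rho = sqrt((-9)^2 + (-18)^2 + (-8)^2) = 21.6564
theta = atan2(-18, -9) = 243.4349 deg
phi = acos(-8/21.6564) = 111.679 deg

rho = 21.6564, theta = 243.4349 deg, phi = 111.679 deg


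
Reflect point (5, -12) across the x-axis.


Reflection across x-axis: (x, y) -> (x, -y)
(5, -12) -> (5, 12)

(5, 12)


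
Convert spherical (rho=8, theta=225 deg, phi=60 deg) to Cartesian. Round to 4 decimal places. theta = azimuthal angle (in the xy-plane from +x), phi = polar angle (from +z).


x = 8 * sin(60) * cos(225) = -4.899
y = 8 * sin(60) * sin(225) = -4.899
z = 8 * cos(60) = 4

(-4.899, -4.899, 4)


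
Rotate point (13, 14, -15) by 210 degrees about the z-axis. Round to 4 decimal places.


x' = 13*cos(210) - 14*sin(210) = -4.2583
y' = 13*sin(210) + 14*cos(210) = -18.6244
z' = -15

(-4.2583, -18.6244, -15)


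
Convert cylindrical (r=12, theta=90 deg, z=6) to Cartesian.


x = 12 * cos(90) = 0
y = 12 * sin(90) = 12
z = 6

(0, 12, 6)


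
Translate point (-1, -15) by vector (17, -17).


Translation: (x+dx, y+dy) = (-1+17, -15+-17) = (16, -32)

(16, -32)


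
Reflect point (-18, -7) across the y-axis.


Reflection across y-axis: (x, y) -> (-x, y)
(-18, -7) -> (18, -7)

(18, -7)


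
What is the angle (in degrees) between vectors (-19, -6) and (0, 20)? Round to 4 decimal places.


dot = -19*0 + -6*20 = -120
|u| = 19.9249, |v| = 20
cos(angle) = -0.3011
angle = 107.5256 degrees

107.5256 degrees


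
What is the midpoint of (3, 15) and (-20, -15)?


Midpoint = ((3+-20)/2, (15+-15)/2) = (-8.5, 0)

(-8.5, 0)


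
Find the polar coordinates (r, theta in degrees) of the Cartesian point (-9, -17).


r = sqrt((-9)^2 + (-17)^2) = 19.2354
theta = atan2(-17, -9) = 242.1027 degrees

r = 19.2354, theta = 242.1027 degrees


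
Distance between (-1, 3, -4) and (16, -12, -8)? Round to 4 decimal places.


d = sqrt((16--1)^2 + (-12-3)^2 + (-8--4)^2) = 23.0217

23.0217


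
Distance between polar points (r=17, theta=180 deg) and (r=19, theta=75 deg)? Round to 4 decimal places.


d = sqrt(r1^2 + r2^2 - 2*r1*r2*cos(t2-t1))
d = sqrt(17^2 + 19^2 - 2*17*19*cos(75-180)) = 28.5867

28.5867


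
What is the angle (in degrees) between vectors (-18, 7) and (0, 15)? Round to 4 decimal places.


dot = -18*0 + 7*15 = 105
|u| = 19.3132, |v| = 15
cos(angle) = 0.3624
angle = 68.7495 degrees

68.7495 degrees


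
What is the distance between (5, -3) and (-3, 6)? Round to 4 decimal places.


d = sqrt((-3-5)^2 + (6--3)^2) = 12.0416

12.0416


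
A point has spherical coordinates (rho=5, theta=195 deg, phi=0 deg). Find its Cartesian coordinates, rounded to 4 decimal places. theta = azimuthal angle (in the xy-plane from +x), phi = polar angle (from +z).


x = 5 * sin(0) * cos(195) = 0
y = 5 * sin(0) * sin(195) = 0
z = 5 * cos(0) = 5

(0, 0, 5)


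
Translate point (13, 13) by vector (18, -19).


Translation: (x+dx, y+dy) = (13+18, 13+-19) = (31, -6)

(31, -6)


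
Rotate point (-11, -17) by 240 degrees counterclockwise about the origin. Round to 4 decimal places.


x' = -11*cos(240) - -17*sin(240) = -9.2224
y' = -11*sin(240) + -17*cos(240) = 18.0263

(-9.2224, 18.0263)


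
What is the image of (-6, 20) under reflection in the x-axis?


Reflection across x-axis: (x, y) -> (x, -y)
(-6, 20) -> (-6, -20)

(-6, -20)


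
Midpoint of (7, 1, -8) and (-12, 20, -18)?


Midpoint = ((7+-12)/2, (1+20)/2, (-8+-18)/2) = (-2.5, 10.5, -13)

(-2.5, 10.5, -13)


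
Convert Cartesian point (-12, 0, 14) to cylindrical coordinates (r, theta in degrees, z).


r = sqrt((-12)^2 + 0^2) = 12
theta = atan2(0, -12) = 180 deg
z = 14

r = 12, theta = 180 deg, z = 14


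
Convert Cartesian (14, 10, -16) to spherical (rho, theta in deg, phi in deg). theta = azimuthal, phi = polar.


rho = sqrt(14^2 + 10^2 + (-16)^2) = 23.4947
theta = atan2(10, 14) = 35.5377 deg
phi = acos(-16/23.4947) = 132.9222 deg

rho = 23.4947, theta = 35.5377 deg, phi = 132.9222 deg


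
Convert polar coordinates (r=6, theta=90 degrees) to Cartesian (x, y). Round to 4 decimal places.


x = 6 * cos(90) = 0
y = 6 * sin(90) = 6

(0, 6)


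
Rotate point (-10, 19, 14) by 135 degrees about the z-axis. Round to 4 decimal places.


x' = -10*cos(135) - 19*sin(135) = -6.364
y' = -10*sin(135) + 19*cos(135) = -20.5061
z' = 14

(-6.364, -20.5061, 14)


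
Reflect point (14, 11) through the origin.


Reflection through origin: (x, y) -> (-x, -y)
(14, 11) -> (-14, -11)

(-14, -11)


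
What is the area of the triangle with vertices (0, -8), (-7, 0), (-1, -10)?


Area = |x1(y2-y3) + x2(y3-y1) + x3(y1-y2)| / 2
= |0*(0--10) + -7*(-10--8) + -1*(-8-0)| / 2
= 11

11


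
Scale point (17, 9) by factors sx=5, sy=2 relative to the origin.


Scaling: (x*sx, y*sy) = (17*5, 9*2) = (85, 18)

(85, 18)


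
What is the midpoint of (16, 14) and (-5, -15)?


Midpoint = ((16+-5)/2, (14+-15)/2) = (5.5, -0.5)

(5.5, -0.5)


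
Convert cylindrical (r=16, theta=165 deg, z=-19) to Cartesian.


x = 16 * cos(165) = -15.4548
y = 16 * sin(165) = 4.1411
z = -19

(-15.4548, 4.1411, -19)


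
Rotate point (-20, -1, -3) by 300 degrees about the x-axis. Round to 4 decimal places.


x' = -20
y' = -1*cos(300) - -3*sin(300) = -3.0981
z' = -1*sin(300) + -3*cos(300) = -0.634

(-20, -3.0981, -0.634)


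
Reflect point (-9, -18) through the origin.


Reflection through origin: (x, y) -> (-x, -y)
(-9, -18) -> (9, 18)

(9, 18)


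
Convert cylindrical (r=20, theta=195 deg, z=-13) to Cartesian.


x = 20 * cos(195) = -19.3185
y = 20 * sin(195) = -5.1764
z = -13

(-19.3185, -5.1764, -13)


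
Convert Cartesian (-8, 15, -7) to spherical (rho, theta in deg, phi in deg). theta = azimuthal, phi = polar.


rho = sqrt((-8)^2 + 15^2 + (-7)^2) = 18.3848
theta = atan2(15, -8) = 118.0725 deg
phi = acos(-7/18.3848) = 112.3801 deg

rho = 18.3848, theta = 118.0725 deg, phi = 112.3801 deg


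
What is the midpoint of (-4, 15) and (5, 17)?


Midpoint = ((-4+5)/2, (15+17)/2) = (0.5, 16)

(0.5, 16)


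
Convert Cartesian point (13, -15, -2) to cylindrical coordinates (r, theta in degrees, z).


r = sqrt(13^2 + (-15)^2) = 19.8494
theta = atan2(-15, 13) = 310.9144 deg
z = -2

r = 19.8494, theta = 310.9144 deg, z = -2


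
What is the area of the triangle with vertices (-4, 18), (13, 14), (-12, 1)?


Area = |x1(y2-y3) + x2(y3-y1) + x3(y1-y2)| / 2
= |-4*(14-1) + 13*(1-18) + -12*(18-14)| / 2
= 160.5

160.5


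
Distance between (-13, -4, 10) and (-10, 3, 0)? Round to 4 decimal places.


d = sqrt((-10--13)^2 + (3--4)^2 + (0-10)^2) = 12.5698

12.5698


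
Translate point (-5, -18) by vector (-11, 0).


Translation: (x+dx, y+dy) = (-5+-11, -18+0) = (-16, -18)

(-16, -18)


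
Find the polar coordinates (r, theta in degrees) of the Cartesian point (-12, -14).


r = sqrt((-12)^2 + (-14)^2) = 18.4391
theta = atan2(-14, -12) = 229.3987 degrees

r = 18.4391, theta = 229.3987 degrees


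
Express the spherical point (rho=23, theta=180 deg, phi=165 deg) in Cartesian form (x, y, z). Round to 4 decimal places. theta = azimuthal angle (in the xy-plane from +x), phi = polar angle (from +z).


x = 23 * sin(165) * cos(180) = -5.9528
y = 23 * sin(165) * sin(180) = 0
z = 23 * cos(165) = -22.2163

(-5.9528, 0, -22.2163)


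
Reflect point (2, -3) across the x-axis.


Reflection across x-axis: (x, y) -> (x, -y)
(2, -3) -> (2, 3)

(2, 3)


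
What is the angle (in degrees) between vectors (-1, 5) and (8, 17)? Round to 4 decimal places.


dot = -1*8 + 5*17 = 77
|u| = 5.099, |v| = 18.7883
cos(angle) = 0.8037
angle = 36.5111 degrees

36.5111 degrees


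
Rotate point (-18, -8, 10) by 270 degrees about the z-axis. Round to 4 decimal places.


x' = -18*cos(270) - -8*sin(270) = -8
y' = -18*sin(270) + -8*cos(270) = 18
z' = 10

(-8, 18, 10)


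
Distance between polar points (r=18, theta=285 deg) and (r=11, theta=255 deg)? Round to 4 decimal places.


d = sqrt(r1^2 + r2^2 - 2*r1*r2*cos(t2-t1))
d = sqrt(18^2 + 11^2 - 2*18*11*cos(255-285)) = 10.1022

10.1022


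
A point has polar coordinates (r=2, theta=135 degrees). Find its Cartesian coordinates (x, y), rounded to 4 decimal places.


x = 2 * cos(135) = -1.4142
y = 2 * sin(135) = 1.4142

(-1.4142, 1.4142)


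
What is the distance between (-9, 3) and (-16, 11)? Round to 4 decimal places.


d = sqrt((-16--9)^2 + (11-3)^2) = 10.6301

10.6301


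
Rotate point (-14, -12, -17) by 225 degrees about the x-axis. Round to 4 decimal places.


x' = -14
y' = -12*cos(225) - -17*sin(225) = -3.5355
z' = -12*sin(225) + -17*cos(225) = 20.5061

(-14, -3.5355, 20.5061)


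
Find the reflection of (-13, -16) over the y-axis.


Reflection across y-axis: (x, y) -> (-x, y)
(-13, -16) -> (13, -16)

(13, -16)


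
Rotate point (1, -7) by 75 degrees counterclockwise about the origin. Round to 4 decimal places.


x' = 1*cos(75) - -7*sin(75) = 7.0203
y' = 1*sin(75) + -7*cos(75) = -0.8458

(7.0203, -0.8458)


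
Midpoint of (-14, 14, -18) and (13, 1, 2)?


Midpoint = ((-14+13)/2, (14+1)/2, (-18+2)/2) = (-0.5, 7.5, -8)

(-0.5, 7.5, -8)


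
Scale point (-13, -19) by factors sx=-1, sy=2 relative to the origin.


Scaling: (x*sx, y*sy) = (-13*-1, -19*2) = (13, -38)

(13, -38)


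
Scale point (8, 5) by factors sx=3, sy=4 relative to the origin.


Scaling: (x*sx, y*sy) = (8*3, 5*4) = (24, 20)

(24, 20)


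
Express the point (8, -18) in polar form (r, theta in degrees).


r = sqrt(8^2 + (-18)^2) = 19.6977
theta = atan2(-18, 8) = 293.9625 degrees

r = 19.6977, theta = 293.9625 degrees


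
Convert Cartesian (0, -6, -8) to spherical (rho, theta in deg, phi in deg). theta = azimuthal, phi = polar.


rho = sqrt(0^2 + (-6)^2 + (-8)^2) = 10
theta = atan2(-6, 0) = 270 deg
phi = acos(-8/10) = 143.1301 deg

rho = 10, theta = 270 deg, phi = 143.1301 deg


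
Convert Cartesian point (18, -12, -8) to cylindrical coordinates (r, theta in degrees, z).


r = sqrt(18^2 + (-12)^2) = 21.6333
theta = atan2(-12, 18) = 326.3099 deg
z = -8

r = 21.6333, theta = 326.3099 deg, z = -8


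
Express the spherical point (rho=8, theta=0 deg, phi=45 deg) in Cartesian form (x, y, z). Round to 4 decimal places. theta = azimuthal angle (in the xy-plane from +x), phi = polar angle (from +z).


x = 8 * sin(45) * cos(0) = 5.6569
y = 8 * sin(45) * sin(0) = 0
z = 8 * cos(45) = 5.6569

(5.6569, 0, 5.6569)


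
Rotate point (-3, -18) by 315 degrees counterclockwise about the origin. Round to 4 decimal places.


x' = -3*cos(315) - -18*sin(315) = -14.8492
y' = -3*sin(315) + -18*cos(315) = -10.6066

(-14.8492, -10.6066)


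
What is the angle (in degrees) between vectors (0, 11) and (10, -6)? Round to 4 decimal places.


dot = 0*10 + 11*-6 = -66
|u| = 11, |v| = 11.6619
cos(angle) = -0.5145
angle = 120.9638 degrees

120.9638 degrees


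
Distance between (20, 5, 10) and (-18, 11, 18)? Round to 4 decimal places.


d = sqrt((-18-20)^2 + (11-5)^2 + (18-10)^2) = 39.2938

39.2938


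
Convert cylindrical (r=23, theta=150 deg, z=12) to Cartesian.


x = 23 * cos(150) = -19.9186
y = 23 * sin(150) = 11.5
z = 12

(-19.9186, 11.5, 12)


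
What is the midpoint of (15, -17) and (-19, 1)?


Midpoint = ((15+-19)/2, (-17+1)/2) = (-2, -8)

(-2, -8)


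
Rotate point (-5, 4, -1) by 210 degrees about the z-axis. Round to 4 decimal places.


x' = -5*cos(210) - 4*sin(210) = 6.3301
y' = -5*sin(210) + 4*cos(210) = -0.9641
z' = -1

(6.3301, -0.9641, -1)


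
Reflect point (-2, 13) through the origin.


Reflection through origin: (x, y) -> (-x, -y)
(-2, 13) -> (2, -13)

(2, -13)


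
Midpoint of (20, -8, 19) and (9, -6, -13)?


Midpoint = ((20+9)/2, (-8+-6)/2, (19+-13)/2) = (14.5, -7, 3)

(14.5, -7, 3)


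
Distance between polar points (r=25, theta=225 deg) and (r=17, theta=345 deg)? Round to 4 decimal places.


d = sqrt(r1^2 + r2^2 - 2*r1*r2*cos(t2-t1))
d = sqrt(25^2 + 17^2 - 2*25*17*cos(345-225)) = 36.5923

36.5923


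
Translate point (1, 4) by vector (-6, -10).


Translation: (x+dx, y+dy) = (1+-6, 4+-10) = (-5, -6)

(-5, -6)


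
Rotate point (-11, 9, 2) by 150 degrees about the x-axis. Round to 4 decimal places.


x' = -11
y' = 9*cos(150) - 2*sin(150) = -8.7942
z' = 9*sin(150) + 2*cos(150) = 2.7679

(-11, -8.7942, 2.7679)


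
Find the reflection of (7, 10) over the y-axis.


Reflection across y-axis: (x, y) -> (-x, y)
(7, 10) -> (-7, 10)

(-7, 10)


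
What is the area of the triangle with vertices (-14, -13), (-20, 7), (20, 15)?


Area = |x1(y2-y3) + x2(y3-y1) + x3(y1-y2)| / 2
= |-14*(7-15) + -20*(15--13) + 20*(-13-7)| / 2
= 424

424


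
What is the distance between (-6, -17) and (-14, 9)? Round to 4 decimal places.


d = sqrt((-14--6)^2 + (9--17)^2) = 27.2029

27.2029


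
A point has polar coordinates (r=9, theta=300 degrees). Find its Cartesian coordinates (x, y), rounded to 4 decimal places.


x = 9 * cos(300) = 4.5
y = 9 * sin(300) = -7.7942

(4.5, -7.7942)


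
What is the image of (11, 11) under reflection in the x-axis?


Reflection across x-axis: (x, y) -> (x, -y)
(11, 11) -> (11, -11)

(11, -11)


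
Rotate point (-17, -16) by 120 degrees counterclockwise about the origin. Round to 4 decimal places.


x' = -17*cos(120) - -16*sin(120) = 22.3564
y' = -17*sin(120) + -16*cos(120) = -6.7224

(22.3564, -6.7224)


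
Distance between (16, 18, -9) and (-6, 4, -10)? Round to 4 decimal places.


d = sqrt((-6-16)^2 + (4-18)^2 + (-10--9)^2) = 26.096

26.096


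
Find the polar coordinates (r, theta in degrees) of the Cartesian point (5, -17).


r = sqrt(5^2 + (-17)^2) = 17.72
theta = atan2(-17, 5) = 286.3895 degrees

r = 17.72, theta = 286.3895 degrees


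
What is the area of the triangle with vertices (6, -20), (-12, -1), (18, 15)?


Area = |x1(y2-y3) + x2(y3-y1) + x3(y1-y2)| / 2
= |6*(-1-15) + -12*(15--20) + 18*(-20--1)| / 2
= 429

429


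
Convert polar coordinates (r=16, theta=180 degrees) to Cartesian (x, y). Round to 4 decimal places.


x = 16 * cos(180) = -16
y = 16 * sin(180) = 0

(-16, 0)


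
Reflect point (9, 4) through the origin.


Reflection through origin: (x, y) -> (-x, -y)
(9, 4) -> (-9, -4)

(-9, -4)


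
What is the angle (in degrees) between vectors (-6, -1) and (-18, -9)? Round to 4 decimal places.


dot = -6*-18 + -1*-9 = 117
|u| = 6.0828, |v| = 20.1246
cos(angle) = 0.9558
angle = 17.1027 degrees

17.1027 degrees


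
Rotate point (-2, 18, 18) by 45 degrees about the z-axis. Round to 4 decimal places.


x' = -2*cos(45) - 18*sin(45) = -14.1421
y' = -2*sin(45) + 18*cos(45) = 11.3137
z' = 18

(-14.1421, 11.3137, 18)


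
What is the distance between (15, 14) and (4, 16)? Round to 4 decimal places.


d = sqrt((4-15)^2 + (16-14)^2) = 11.1803

11.1803


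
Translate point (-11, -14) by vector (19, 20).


Translation: (x+dx, y+dy) = (-11+19, -14+20) = (8, 6)

(8, 6)


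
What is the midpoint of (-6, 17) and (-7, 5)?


Midpoint = ((-6+-7)/2, (17+5)/2) = (-6.5, 11)

(-6.5, 11)


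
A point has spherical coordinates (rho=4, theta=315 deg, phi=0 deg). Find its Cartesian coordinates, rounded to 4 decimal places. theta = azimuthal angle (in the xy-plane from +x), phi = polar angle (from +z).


x = 4 * sin(0) * cos(315) = 0
y = 4 * sin(0) * sin(315) = 0
z = 4 * cos(0) = 4

(0, 0, 4)


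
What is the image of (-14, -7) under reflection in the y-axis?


Reflection across y-axis: (x, y) -> (-x, y)
(-14, -7) -> (14, -7)

(14, -7)


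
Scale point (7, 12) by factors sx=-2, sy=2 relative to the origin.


Scaling: (x*sx, y*sy) = (7*-2, 12*2) = (-14, 24)

(-14, 24)


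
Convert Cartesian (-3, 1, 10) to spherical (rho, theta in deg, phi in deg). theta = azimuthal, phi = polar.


rho = sqrt((-3)^2 + 1^2 + 10^2) = 10.4881
theta = atan2(1, -3) = 161.5651 deg
phi = acos(10/10.4881) = 17.5484 deg

rho = 10.4881, theta = 161.5651 deg, phi = 17.5484 deg


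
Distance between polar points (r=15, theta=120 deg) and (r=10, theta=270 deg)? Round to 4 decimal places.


d = sqrt(r1^2 + r2^2 - 2*r1*r2*cos(t2-t1))
d = sqrt(15^2 + 10^2 - 2*15*10*cos(270-120)) = 24.1828

24.1828


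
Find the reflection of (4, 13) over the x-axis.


Reflection across x-axis: (x, y) -> (x, -y)
(4, 13) -> (4, -13)

(4, -13)


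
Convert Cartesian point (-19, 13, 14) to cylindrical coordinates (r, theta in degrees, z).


r = sqrt((-19)^2 + 13^2) = 23.0217
theta = atan2(13, -19) = 145.6197 deg
z = 14

r = 23.0217, theta = 145.6197 deg, z = 14


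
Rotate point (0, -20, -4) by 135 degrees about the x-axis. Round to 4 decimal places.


x' = 0
y' = -20*cos(135) - -4*sin(135) = 16.9706
z' = -20*sin(135) + -4*cos(135) = -11.3137

(0, 16.9706, -11.3137)


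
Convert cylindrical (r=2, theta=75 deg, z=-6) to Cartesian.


x = 2 * cos(75) = 0.5176
y = 2 * sin(75) = 1.9319
z = -6

(0.5176, 1.9319, -6)


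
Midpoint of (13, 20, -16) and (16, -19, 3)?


Midpoint = ((13+16)/2, (20+-19)/2, (-16+3)/2) = (14.5, 0.5, -6.5)

(14.5, 0.5, -6.5)


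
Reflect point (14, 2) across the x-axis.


Reflection across x-axis: (x, y) -> (x, -y)
(14, 2) -> (14, -2)

(14, -2)


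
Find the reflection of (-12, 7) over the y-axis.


Reflection across y-axis: (x, y) -> (-x, y)
(-12, 7) -> (12, 7)

(12, 7)


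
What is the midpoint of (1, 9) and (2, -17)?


Midpoint = ((1+2)/2, (9+-17)/2) = (1.5, -4)

(1.5, -4)


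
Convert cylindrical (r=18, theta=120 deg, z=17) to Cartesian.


x = 18 * cos(120) = -9
y = 18 * sin(120) = 15.5885
z = 17

(-9, 15.5885, 17)


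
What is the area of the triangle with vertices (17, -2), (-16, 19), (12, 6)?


Area = |x1(y2-y3) + x2(y3-y1) + x3(y1-y2)| / 2
= |17*(19-6) + -16*(6--2) + 12*(-2-19)| / 2
= 79.5

79.5


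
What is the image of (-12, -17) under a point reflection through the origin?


Reflection through origin: (x, y) -> (-x, -y)
(-12, -17) -> (12, 17)

(12, 17)


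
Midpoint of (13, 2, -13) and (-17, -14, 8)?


Midpoint = ((13+-17)/2, (2+-14)/2, (-13+8)/2) = (-2, -6, -2.5)

(-2, -6, -2.5)


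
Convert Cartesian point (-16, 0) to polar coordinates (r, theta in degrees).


r = sqrt((-16)^2 + 0^2) = 16
theta = atan2(0, -16) = 180 degrees

r = 16, theta = 180 degrees


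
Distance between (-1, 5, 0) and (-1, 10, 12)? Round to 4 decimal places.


d = sqrt((-1--1)^2 + (10-5)^2 + (12-0)^2) = 13

13


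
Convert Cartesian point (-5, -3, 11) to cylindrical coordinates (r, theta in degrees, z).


r = sqrt((-5)^2 + (-3)^2) = 5.831
theta = atan2(-3, -5) = 210.9638 deg
z = 11

r = 5.831, theta = 210.9638 deg, z = 11


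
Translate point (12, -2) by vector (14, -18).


Translation: (x+dx, y+dy) = (12+14, -2+-18) = (26, -20)

(26, -20)


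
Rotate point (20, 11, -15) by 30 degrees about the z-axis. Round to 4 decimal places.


x' = 20*cos(30) - 11*sin(30) = 11.8205
y' = 20*sin(30) + 11*cos(30) = 19.5263
z' = -15

(11.8205, 19.5263, -15)


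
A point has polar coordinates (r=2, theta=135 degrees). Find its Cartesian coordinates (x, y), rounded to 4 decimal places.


x = 2 * cos(135) = -1.4142
y = 2 * sin(135) = 1.4142

(-1.4142, 1.4142)


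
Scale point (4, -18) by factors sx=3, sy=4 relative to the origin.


Scaling: (x*sx, y*sy) = (4*3, -18*4) = (12, -72)

(12, -72)


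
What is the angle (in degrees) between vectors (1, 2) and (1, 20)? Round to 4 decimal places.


dot = 1*1 + 2*20 = 41
|u| = 2.2361, |v| = 20.025
cos(angle) = 0.9156
angle = 23.7026 degrees

23.7026 degrees


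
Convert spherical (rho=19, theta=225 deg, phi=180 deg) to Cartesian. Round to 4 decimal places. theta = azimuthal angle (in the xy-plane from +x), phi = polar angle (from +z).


x = 19 * sin(180) * cos(225) = 0
y = 19 * sin(180) * sin(225) = 0
z = 19 * cos(180) = -19

(0, 0, -19)


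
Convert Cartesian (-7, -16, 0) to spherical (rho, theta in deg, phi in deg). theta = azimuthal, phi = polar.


rho = sqrt((-7)^2 + (-16)^2 + 0^2) = 17.4642
theta = atan2(-16, -7) = 246.3706 deg
phi = acos(0/17.4642) = 90 deg

rho = 17.4642, theta = 246.3706 deg, phi = 90 deg
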